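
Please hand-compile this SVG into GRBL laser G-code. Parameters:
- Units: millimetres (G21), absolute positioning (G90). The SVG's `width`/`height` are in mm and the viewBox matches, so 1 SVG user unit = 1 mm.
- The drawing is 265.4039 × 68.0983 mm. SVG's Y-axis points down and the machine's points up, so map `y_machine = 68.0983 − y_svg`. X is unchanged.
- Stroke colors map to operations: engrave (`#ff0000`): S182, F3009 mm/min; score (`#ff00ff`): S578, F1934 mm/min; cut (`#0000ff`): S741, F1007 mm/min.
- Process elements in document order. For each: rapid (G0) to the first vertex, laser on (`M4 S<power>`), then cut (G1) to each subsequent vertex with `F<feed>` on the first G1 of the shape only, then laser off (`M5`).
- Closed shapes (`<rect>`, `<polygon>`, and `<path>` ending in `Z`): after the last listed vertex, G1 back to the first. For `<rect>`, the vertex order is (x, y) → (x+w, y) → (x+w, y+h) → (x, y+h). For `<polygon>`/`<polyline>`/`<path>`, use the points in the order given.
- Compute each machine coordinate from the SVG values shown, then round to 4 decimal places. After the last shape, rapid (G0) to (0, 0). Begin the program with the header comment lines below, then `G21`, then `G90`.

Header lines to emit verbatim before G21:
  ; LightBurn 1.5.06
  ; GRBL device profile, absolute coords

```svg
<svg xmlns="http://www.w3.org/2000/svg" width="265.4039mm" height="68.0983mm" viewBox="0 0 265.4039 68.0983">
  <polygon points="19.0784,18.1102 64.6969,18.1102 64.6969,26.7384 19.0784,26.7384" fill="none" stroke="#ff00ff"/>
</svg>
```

Since the viewBox matches the mm dimensions, user units are millimetres directly. The only transform is the Y-flip y_m = 68.0983 − y_svg.

Shape 1 is a rectangle drawn with `<polygon>`. Its stroke #ff00ff means score at S578, F1934. After flipping Y the toolpath is (19.0784,49.9881) → (64.6969,49.9881) → (64.6969,41.3599) → (19.0784,41.3599) → (19.0784,49.9881), returning to the start.

; LightBurn 1.5.06
; GRBL device profile, absolute coords
G21
G90
G0 X19.0784 Y49.9881
M4 S578
G1 X64.6969 Y49.9881 F1934
G1 X64.6969 Y41.3599
G1 X19.0784 Y41.3599
G1 X19.0784 Y49.9881
M5
G0 X0.0000 Y0.0000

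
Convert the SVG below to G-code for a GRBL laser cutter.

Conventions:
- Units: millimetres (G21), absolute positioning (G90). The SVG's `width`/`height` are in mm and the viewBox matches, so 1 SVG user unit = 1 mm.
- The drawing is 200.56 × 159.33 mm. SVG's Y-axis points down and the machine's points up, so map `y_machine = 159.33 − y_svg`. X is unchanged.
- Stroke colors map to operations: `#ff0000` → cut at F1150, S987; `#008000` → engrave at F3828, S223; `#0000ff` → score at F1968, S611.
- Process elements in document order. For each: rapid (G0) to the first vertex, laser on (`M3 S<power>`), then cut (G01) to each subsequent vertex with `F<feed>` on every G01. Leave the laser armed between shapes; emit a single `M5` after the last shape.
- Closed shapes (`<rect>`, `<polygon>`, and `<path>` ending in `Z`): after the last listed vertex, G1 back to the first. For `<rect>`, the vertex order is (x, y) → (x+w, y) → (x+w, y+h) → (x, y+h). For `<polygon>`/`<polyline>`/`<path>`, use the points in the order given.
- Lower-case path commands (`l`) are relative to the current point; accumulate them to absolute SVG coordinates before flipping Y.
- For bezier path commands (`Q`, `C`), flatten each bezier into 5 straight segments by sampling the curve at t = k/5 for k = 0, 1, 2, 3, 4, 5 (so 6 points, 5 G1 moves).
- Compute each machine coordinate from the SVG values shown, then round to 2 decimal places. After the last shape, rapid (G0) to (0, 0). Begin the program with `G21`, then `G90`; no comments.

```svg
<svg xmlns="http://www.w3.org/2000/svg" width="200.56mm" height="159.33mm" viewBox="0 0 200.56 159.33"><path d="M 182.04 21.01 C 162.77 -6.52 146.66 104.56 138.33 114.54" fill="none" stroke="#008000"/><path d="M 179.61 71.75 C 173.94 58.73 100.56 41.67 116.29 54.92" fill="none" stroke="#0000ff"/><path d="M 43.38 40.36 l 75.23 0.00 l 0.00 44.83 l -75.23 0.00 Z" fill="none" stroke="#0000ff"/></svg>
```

Since the viewBox matches the mm dimensions, user units are millimetres directly. The only transform is the Y-flip y_m = 159.33 − y_svg.

Shape 1 is a cubic bezier drawn with `<path>`. Its stroke #008000 means engrave at S223, F3828. After flipping Y the toolpath is (182.04,138.32) → (170.89,140.12) → (160.73,120.16) → (151.76,89.95) → (144.22,60.99) → (138.33,44.79).

Shape 2 is a cubic bezier drawn with `<path>`. Its stroke #0000ff means score at S611, F1968. After flipping Y the toolpath is (179.61,87.58) → (169.34,95.60) → (150.34,102.94) → (130.15,107.96) → (116.29,109.00) → (116.29,104.41).

Shape 3 is a rectangle drawn with `<path>`. Its stroke #0000ff means score at S611, F1968. After flipping Y the toolpath is (43.38,118.97) → (118.61,118.97) → (118.61,74.14) → (43.38,74.14) → (43.38,118.97), returning to the start.

G21
G90
G0 X182.04 Y138.32
M3 S223
G01 X170.89 Y140.12 F3828
G01 X160.73 Y120.16 F3828
G01 X151.76 Y89.95 F3828
G01 X144.22 Y60.99 F3828
G01 X138.33 Y44.79 F3828
G0 X179.61 Y87.58
M3 S611
G01 X169.34 Y95.60 F1968
G01 X150.34 Y102.94 F1968
G01 X130.15 Y107.96 F1968
G01 X116.29 Y109.00 F1968
G01 X116.29 Y104.41 F1968
G0 X43.38 Y118.97
M3 S611
G01 X118.61 Y118.97 F1968
G01 X118.61 Y74.14 F1968
G01 X43.38 Y74.14 F1968
G01 X43.38 Y118.97 F1968
M5
G0 X0.00 Y0.00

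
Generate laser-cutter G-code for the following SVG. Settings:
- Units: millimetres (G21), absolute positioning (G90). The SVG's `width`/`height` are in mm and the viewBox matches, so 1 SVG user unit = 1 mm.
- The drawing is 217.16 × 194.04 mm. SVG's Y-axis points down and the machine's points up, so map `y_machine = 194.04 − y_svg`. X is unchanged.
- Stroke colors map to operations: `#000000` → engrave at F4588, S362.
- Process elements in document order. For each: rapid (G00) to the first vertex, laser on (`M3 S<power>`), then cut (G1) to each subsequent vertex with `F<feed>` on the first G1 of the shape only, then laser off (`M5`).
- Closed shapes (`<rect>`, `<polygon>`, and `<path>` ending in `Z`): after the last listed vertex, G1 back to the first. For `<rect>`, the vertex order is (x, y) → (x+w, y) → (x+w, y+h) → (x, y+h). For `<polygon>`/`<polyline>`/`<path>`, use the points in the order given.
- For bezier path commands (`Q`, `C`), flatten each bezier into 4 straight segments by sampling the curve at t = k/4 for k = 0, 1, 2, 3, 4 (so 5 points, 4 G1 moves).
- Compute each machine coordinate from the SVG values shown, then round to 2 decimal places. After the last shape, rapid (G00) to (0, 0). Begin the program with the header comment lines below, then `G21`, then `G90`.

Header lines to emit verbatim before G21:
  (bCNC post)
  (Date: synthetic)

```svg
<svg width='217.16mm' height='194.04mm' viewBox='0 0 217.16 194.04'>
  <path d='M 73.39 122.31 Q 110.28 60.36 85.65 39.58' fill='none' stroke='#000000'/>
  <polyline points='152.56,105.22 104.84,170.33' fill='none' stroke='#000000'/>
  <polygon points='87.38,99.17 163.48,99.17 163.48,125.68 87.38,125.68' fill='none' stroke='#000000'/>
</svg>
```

(bCNC post)
(Date: synthetic)
G21
G90
G00 X73.39 Y71.73
M3 S362
G1 X87.99 Y100.13 F4588
G1 X94.90 Y123.39
G1 X94.12 Y141.50
G1 X85.65 Y154.46
M5
G00 X152.56 Y88.82
M3 S362
G1 X104.84 Y23.71 F4588
M5
G00 X87.38 Y94.87
M3 S362
G1 X163.48 Y94.87 F4588
G1 X163.48 Y68.36
G1 X87.38 Y68.36
G1 X87.38 Y94.87
M5
G00 X0.00 Y0.00

Since the viewBox matches the mm dimensions, user units are millimetres directly. The only transform is the Y-flip y_m = 194.04 − y_svg.

Shape 1 is a quadratic bezier drawn with `<path>`. Its stroke #000000 means engrave at S362, F4588. After flipping Y the toolpath is (73.39,71.73) → (87.99,100.13) → (94.90,123.39) → (94.12,141.50) → (85.65,154.46).

Shape 2 is a line segment drawn with `<polyline>`. Its stroke #000000 means engrave at S362, F4588. After flipping Y the toolpath is (152.56,88.82) → (104.84,23.71).

Shape 3 is a rectangle drawn with `<polygon>`. Its stroke #000000 means engrave at S362, F4588. After flipping Y the toolpath is (87.38,94.87) → (163.48,94.87) → (163.48,68.36) → (87.38,68.36) → (87.38,94.87), returning to the start.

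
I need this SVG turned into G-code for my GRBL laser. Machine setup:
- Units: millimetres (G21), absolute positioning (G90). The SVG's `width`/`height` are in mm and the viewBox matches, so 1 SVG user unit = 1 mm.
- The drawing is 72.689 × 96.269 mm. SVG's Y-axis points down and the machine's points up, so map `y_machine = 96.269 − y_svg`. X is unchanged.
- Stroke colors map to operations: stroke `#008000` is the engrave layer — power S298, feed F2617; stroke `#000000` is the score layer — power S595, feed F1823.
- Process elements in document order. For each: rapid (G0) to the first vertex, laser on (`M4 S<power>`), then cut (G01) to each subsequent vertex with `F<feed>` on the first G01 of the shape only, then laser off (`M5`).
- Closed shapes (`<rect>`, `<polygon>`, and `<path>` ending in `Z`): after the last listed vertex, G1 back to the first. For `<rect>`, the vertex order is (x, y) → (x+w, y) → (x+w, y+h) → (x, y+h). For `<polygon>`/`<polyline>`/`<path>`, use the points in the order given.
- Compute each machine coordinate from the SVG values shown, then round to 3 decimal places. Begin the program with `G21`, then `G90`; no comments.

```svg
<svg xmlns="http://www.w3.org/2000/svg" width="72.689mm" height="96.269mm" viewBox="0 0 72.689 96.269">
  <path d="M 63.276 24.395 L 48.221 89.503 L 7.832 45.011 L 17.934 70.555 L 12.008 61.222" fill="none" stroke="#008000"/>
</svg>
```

G21
G90
G0 X63.276 Y71.874
M4 S298
G01 X48.221 Y6.766 F2617
G01 X7.832 Y51.258
G01 X17.934 Y25.714
G01 X12.008 Y35.047
M5

viewBox `0 0 72.689 96.269` with mm width/height → 1 unit = 1 mm. Flip: y_m = 96.269 − y_svg.

**Shape 1** — `<path>` open polyline, stroke `#008000` → engrave (S298, F2617). Machine vertices: (63.276,71.874) → (48.221,6.766) → (7.832,51.258) → (17.934,25.714) → (12.008,35.047). Open path.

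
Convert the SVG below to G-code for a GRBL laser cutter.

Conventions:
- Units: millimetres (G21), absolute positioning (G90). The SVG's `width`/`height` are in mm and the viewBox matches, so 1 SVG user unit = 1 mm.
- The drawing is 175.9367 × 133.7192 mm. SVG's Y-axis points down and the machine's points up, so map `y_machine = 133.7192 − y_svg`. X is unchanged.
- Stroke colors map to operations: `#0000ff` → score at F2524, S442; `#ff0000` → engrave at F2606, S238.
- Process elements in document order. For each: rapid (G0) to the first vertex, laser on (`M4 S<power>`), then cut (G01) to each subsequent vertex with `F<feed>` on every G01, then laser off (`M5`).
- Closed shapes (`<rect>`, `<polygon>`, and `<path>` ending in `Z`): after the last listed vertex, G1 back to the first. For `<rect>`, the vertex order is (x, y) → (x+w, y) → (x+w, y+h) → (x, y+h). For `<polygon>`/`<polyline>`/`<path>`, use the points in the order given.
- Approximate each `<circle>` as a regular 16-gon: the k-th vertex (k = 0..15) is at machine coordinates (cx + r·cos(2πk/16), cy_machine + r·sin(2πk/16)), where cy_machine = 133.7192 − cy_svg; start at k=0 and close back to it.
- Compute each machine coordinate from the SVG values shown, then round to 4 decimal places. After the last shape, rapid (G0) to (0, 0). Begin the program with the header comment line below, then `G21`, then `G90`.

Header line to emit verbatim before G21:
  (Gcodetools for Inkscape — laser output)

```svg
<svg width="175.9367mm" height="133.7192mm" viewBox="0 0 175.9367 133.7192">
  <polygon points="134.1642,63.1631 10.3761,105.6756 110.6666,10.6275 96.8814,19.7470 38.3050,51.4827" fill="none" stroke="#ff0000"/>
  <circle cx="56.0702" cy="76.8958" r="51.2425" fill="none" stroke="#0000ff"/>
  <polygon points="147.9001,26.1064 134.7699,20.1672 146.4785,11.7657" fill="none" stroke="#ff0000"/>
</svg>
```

viewBox `0 0 175.9367 133.7192` with mm width/height → 1 unit = 1 mm. Flip: y_m = 133.7192 − y_svg.

**Shape 1** — `<polygon>` closed polygon, stroke `#ff0000` → engrave (S238, F2606). Machine vertices: (134.1642,70.5561) → (10.3761,28.0436) → (110.6666,123.0917) → (96.8814,113.9722) → (38.3050,82.2365) → (134.1642,70.5561). Closed: final G1 returns to the first vertex.

**Shape 2** — `<circle>` circle, stroke `#0000ff` → score (S442, F2524). Machine vertices: (107.3127,56.8234) → (103.4121,76.4331) → (92.3041,93.0573) → (75.6799,104.1653) → (56.0702,108.0659) → (36.4605,104.1653) → (19.8363,93.0573) → (8.7283,76.4331) → (4.8277,56.8234) → (8.7283,37.2137) → (19.8363,20.5895) → (36.4605,9.4815) → (56.0702,5.5809) → (75.6799,9.4815) → (92.3041,20.5895) → (103.4121,37.2137) → (107.3127,56.8234). Closed: final G1 returns to the first vertex.

**Shape 3** — `<polygon>` regular polygon, stroke `#ff0000` → engrave (S238, F2606). Machine vertices: (147.9001,107.6128) → (134.7699,113.5520) → (146.4785,121.9535) → (147.9001,107.6128). Closed: final G1 returns to the first vertex.

(Gcodetools for Inkscape — laser output)
G21
G90
G0 X134.1642 Y70.5561
M4 S238
G01 X10.3761 Y28.0436 F2606
G01 X110.6666 Y123.0917 F2606
G01 X96.8814 Y113.9722 F2606
G01 X38.3050 Y82.2365 F2606
G01 X134.1642 Y70.5561 F2606
M5
G0 X107.3127 Y56.8234
M4 S442
G01 X103.4121 Y76.4331 F2524
G01 X92.3041 Y93.0573 F2524
G01 X75.6799 Y104.1653 F2524
G01 X56.0702 Y108.0659 F2524
G01 X36.4605 Y104.1653 F2524
G01 X19.8363 Y93.0573 F2524
G01 X8.7283 Y76.4331 F2524
G01 X4.8277 Y56.8234 F2524
G01 X8.7283 Y37.2137 F2524
G01 X19.8363 Y20.5895 F2524
G01 X36.4605 Y9.4815 F2524
G01 X56.0702 Y5.5809 F2524
G01 X75.6799 Y9.4815 F2524
G01 X92.3041 Y20.5895 F2524
G01 X103.4121 Y37.2137 F2524
G01 X107.3127 Y56.8234 F2524
M5
G0 X147.9001 Y107.6128
M4 S238
G01 X134.7699 Y113.5520 F2606
G01 X146.4785 Y121.9535 F2606
G01 X147.9001 Y107.6128 F2606
M5
G0 X0.0000 Y0.0000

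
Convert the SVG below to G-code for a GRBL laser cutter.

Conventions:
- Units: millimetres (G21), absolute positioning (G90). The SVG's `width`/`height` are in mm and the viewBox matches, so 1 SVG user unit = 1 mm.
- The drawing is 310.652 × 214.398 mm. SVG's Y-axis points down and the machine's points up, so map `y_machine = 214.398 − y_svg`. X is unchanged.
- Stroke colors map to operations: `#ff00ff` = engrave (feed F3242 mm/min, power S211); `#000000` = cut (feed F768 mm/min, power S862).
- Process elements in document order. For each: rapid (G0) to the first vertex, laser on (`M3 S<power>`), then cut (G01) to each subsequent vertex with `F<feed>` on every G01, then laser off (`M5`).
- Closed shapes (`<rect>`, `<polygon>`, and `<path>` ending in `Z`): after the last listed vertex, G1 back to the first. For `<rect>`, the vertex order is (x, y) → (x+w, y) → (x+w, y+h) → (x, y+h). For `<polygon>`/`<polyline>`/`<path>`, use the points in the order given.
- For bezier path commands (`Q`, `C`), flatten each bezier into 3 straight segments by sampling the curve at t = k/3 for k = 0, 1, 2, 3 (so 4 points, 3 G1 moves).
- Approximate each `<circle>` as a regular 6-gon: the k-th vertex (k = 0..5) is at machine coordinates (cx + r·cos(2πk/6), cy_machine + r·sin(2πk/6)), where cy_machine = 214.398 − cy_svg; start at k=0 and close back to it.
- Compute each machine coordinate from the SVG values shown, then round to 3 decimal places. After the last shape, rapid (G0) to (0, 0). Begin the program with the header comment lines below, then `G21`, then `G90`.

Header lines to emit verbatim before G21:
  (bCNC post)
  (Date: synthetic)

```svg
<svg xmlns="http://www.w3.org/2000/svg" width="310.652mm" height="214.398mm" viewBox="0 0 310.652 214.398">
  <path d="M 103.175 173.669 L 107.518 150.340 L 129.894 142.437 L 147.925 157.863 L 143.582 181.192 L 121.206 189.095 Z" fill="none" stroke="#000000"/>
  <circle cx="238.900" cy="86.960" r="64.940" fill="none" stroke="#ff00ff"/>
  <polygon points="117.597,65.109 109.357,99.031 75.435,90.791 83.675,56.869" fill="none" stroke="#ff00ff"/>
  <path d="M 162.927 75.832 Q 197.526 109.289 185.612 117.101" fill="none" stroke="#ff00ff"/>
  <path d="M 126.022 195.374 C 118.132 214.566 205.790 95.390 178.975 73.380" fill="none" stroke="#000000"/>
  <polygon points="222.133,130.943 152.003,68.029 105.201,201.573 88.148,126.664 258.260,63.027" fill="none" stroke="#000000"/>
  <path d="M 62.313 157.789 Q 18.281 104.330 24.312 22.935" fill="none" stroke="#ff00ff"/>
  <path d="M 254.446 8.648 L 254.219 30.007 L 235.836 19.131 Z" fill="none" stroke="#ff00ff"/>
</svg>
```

viewBox `0 0 310.652 214.398` with mm width/height → 1 unit = 1 mm. Flip: y_m = 214.398 − y_svg.

**Shape 1** — `<path>` regular polygon, stroke `#000000` → cut (S862, F768). Machine vertices: (103.175,40.729) → (107.518,64.058) → (129.894,71.961) → (147.925,56.535) → (143.582,33.206) → (121.206,25.303) → (103.175,40.729). Closed: final G1 returns to the first vertex.

**Shape 2** — `<circle>` circle, stroke `#ff00ff` → engrave (S211, F3242). Machine vertices: (303.840,127.438) → (271.370,183.678) → (206.430,183.678) → (173.960,127.438) → (206.430,71.198) → (271.370,71.198) → (303.840,127.438). Closed: final G1 returns to the first vertex.

**Shape 3** — `<polygon>` regular polygon, stroke `#ff00ff` → engrave (S211, F3242). Machine vertices: (117.597,149.289) → (109.357,115.367) → (75.435,123.607) → (83.675,157.529) → (117.597,149.289). Closed: final G1 returns to the first vertex.

**Shape 4** — `<path>` quadratic bezier, stroke `#ff00ff` → engrave (S211, F3242). Control points (SVG): P0=(162.927,75.832), P1=(197.526,109.289), P2=(185.612,117.101); sampled at t=k/3. Machine vertices: (162.927,138.566) → (180.825,119.111) → (188.387,105.354) → (185.612,97.297). Open path.

**Shape 5** — `<path>` cubic bezier, stroke `#000000` → cut (S862, F768). Control points (SVG): P0=(126.022,195.374), P1=(118.132,214.566), P2=(205.790,95.390), P3=(178.975,73.380); sampled at t=k/3. Machine vertices: (126.022,19.024) → (142.203,37.231) → (175.411,95.343) → (178.975,141.018). Open path.

**Shape 6** — `<polygon>` closed polygon, stroke `#000000` → cut (S862, F768). Machine vertices: (222.133,83.455) → (152.003,146.369) → (105.201,12.825) → (88.148,87.734) → (258.260,151.371) → (222.133,83.455). Closed: final G1 returns to the first vertex.

**Shape 7** — `<path>` quadratic bezier, stroke `#ff00ff` → engrave (S211, F3242). Control points (SVG): P0=(62.313,157.789), P1=(18.281,104.330), P2=(24.312,22.935); sampled at t=k/3. Machine vertices: (62.313,56.609) → (38.521,95.352) → (25.854,140.304) → (24.312,191.463). Open path.

**Shape 8** — `<path>` regular polygon, stroke `#ff00ff` → engrave (S211, F3242). Machine vertices: (254.446,205.750) → (254.219,184.391) → (235.836,195.267) → (254.446,205.750). Closed: final G1 returns to the first vertex.

(bCNC post)
(Date: synthetic)
G21
G90
G0 X103.175 Y40.729
M3 S862
G01 X107.518 Y64.058 F768
G01 X129.894 Y71.961 F768
G01 X147.925 Y56.535 F768
G01 X143.582 Y33.206 F768
G01 X121.206 Y25.303 F768
G01 X103.175 Y40.729 F768
M5
G0 X303.840 Y127.438
M3 S211
G01 X271.370 Y183.678 F3242
G01 X206.430 Y183.678 F3242
G01 X173.960 Y127.438 F3242
G01 X206.430 Y71.198 F3242
G01 X271.370 Y71.198 F3242
G01 X303.840 Y127.438 F3242
M5
G0 X117.597 Y149.289
M3 S211
G01 X109.357 Y115.367 F3242
G01 X75.435 Y123.607 F3242
G01 X83.675 Y157.529 F3242
G01 X117.597 Y149.289 F3242
M5
G0 X162.927 Y138.566
M3 S211
G01 X180.825 Y119.111 F3242
G01 X188.387 Y105.354 F3242
G01 X185.612 Y97.297 F3242
M5
G0 X126.022 Y19.024
M3 S862
G01 X142.203 Y37.231 F768
G01 X175.411 Y95.343 F768
G01 X178.975 Y141.018 F768
M5
G0 X222.133 Y83.455
M3 S862
G01 X152.003 Y146.369 F768
G01 X105.201 Y12.825 F768
G01 X88.148 Y87.734 F768
G01 X258.260 Y151.371 F768
G01 X222.133 Y83.455 F768
M5
G0 X62.313 Y56.609
M3 S211
G01 X38.521 Y95.352 F3242
G01 X25.854 Y140.304 F3242
G01 X24.312 Y191.463 F3242
M5
G0 X254.446 Y205.750
M3 S211
G01 X254.219 Y184.391 F3242
G01 X235.836 Y195.267 F3242
G01 X254.446 Y205.750 F3242
M5
G0 X0.000 Y0.000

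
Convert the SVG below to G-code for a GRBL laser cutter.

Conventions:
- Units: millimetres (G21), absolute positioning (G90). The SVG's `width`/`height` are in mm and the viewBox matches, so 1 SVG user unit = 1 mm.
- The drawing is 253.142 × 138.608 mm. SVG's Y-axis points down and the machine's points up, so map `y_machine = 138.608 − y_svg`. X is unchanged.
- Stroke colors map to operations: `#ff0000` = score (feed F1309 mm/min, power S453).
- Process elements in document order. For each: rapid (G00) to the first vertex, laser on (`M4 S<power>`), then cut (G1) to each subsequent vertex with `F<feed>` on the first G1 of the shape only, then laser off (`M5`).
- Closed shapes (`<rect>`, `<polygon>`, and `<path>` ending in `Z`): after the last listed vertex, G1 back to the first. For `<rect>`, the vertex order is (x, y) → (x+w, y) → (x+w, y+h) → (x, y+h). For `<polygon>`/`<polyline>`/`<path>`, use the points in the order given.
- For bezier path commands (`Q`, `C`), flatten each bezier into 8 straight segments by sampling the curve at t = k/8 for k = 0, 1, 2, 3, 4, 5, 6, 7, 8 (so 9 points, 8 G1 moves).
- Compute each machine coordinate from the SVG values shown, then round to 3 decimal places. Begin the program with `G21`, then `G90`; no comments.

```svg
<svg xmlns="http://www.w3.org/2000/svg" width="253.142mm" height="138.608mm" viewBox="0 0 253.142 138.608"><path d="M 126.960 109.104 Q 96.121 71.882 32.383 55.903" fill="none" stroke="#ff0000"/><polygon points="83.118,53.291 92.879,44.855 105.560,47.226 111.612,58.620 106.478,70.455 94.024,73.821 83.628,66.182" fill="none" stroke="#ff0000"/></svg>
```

G21
G90
G00 X126.960 Y29.504
M4 S453
G1 X118.736 Y38.478 F1309
G1 X109.484 Y46.787
G1 X99.204 Y54.433
G1 X87.896 Y61.415
G1 X75.560 Y67.733
G1 X62.196 Y73.388
G1 X47.803 Y78.378
G1 X32.383 Y82.705
M5
G00 X83.118 Y85.317
M4 S453
G1 X92.879 Y93.753 F1309
G1 X105.560 Y91.382
G1 X111.612 Y79.988
G1 X106.478 Y68.153
G1 X94.024 Y64.787
G1 X83.628 Y72.426
G1 X83.118 Y85.317
M5

Since the viewBox matches the mm dimensions, user units are millimetres directly. The only transform is the Y-flip y_m = 138.608 − y_svg.

Shape 1 is a quadratic bezier drawn with `<path>`. Its stroke #ff0000 means score at S453, F1309. After flipping Y the toolpath is (126.960,29.504) → (118.736,38.478) → (109.484,46.787) → (99.204,54.433) → (87.896,61.415) → (75.560,67.733) → (62.196,73.388) → (47.803,78.378) → (32.383,82.705).

Shape 2 is a regular polygon drawn with `<polygon>`. Its stroke #ff0000 means score at S453, F1309. After flipping Y the toolpath is (83.118,85.317) → (92.879,93.753) → (105.560,91.382) → (111.612,79.988) → (106.478,68.153) → (94.024,64.787) → (83.628,72.426) → (83.118,85.317), returning to the start.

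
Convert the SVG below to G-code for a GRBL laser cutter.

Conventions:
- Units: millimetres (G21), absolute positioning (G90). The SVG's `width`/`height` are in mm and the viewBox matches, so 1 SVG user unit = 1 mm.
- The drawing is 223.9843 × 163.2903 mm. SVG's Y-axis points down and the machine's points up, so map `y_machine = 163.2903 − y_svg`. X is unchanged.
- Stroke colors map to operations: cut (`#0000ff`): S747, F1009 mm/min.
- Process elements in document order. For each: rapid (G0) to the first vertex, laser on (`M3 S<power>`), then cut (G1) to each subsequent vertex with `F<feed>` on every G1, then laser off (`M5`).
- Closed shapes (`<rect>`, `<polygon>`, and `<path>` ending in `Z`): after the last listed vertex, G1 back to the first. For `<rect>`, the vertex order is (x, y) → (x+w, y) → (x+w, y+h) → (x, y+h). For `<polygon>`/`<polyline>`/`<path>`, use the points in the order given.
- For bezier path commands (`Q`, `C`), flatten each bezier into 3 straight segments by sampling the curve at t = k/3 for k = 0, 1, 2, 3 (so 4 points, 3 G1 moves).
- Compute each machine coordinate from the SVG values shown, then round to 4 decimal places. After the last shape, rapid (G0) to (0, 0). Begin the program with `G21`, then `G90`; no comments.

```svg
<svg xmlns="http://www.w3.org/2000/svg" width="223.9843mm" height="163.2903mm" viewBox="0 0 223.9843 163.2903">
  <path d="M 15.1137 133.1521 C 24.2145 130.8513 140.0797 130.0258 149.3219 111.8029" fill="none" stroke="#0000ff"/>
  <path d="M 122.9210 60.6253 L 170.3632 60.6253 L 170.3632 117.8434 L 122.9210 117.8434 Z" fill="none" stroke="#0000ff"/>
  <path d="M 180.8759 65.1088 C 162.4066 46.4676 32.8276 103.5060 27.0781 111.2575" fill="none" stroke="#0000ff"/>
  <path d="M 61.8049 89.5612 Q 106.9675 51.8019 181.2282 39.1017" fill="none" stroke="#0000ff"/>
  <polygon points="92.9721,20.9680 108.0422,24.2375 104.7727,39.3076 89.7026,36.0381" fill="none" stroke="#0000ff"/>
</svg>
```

Since the viewBox matches the mm dimensions, user units are millimetres directly. The only transform is the Y-flip y_m = 163.2903 − y_svg.

Shape 1 is a cubic bezier drawn with `<path>`. Its stroke #0000ff means cut at S747, F1009. After flipping Y the toolpath is (15.1137,30.1382) → (51.8994,32.6462) → (112.4419,38.3646) → (149.3219,51.4874).

Shape 2 is a rectangle drawn with `<path>`. Its stroke #0000ff means cut at S747, F1009. After flipping Y the toolpath is (122.9210,102.6650) → (170.3632,102.6650) → (170.3632,45.4469) → (122.9210,45.4469) → (122.9210,102.6650), returning to the start.

Shape 3 is a cubic bezier drawn with `<path>`. Its stroke #0000ff means cut at S747, F1009. After flipping Y the toolpath is (180.8759,98.1815) → (134.0715,96.2246) → (65.4026,71.5849) → (27.0781,52.0328).

Shape 4 is a quadratic bezier drawn with `<path>`. Its stroke #0000ff means cut at S747, F1009. After flipping Y the toolpath is (61.8049,73.7291) → (95.1464,96.1176) → (134.9542,112.9375) → (181.2282,124.1886).

Shape 5 is a regular polygon drawn with `<polygon>`. Its stroke #0000ff means cut at S747, F1009. After flipping Y the toolpath is (92.9721,142.3223) → (108.0422,139.0528) → (104.7727,123.9827) → (89.7026,127.2522) → (92.9721,142.3223), returning to the start.

G21
G90
G0 X15.1137 Y30.1382
M3 S747
G1 X51.8994 Y32.6462 F1009
G1 X112.4419 Y38.3646 F1009
G1 X149.3219 Y51.4874 F1009
M5
G0 X122.9210 Y102.6650
M3 S747
G1 X170.3632 Y102.6650 F1009
G1 X170.3632 Y45.4469 F1009
G1 X122.9210 Y45.4469 F1009
G1 X122.9210 Y102.6650 F1009
M5
G0 X180.8759 Y98.1815
M3 S747
G1 X134.0715 Y96.2246 F1009
G1 X65.4026 Y71.5849 F1009
G1 X27.0781 Y52.0328 F1009
M5
G0 X61.8049 Y73.7291
M3 S747
G1 X95.1464 Y96.1176 F1009
G1 X134.9542 Y112.9375 F1009
G1 X181.2282 Y124.1886 F1009
M5
G0 X92.9721 Y142.3223
M3 S747
G1 X108.0422 Y139.0528 F1009
G1 X104.7727 Y123.9827 F1009
G1 X89.7026 Y127.2522 F1009
G1 X92.9721 Y142.3223 F1009
M5
G0 X0.0000 Y0.0000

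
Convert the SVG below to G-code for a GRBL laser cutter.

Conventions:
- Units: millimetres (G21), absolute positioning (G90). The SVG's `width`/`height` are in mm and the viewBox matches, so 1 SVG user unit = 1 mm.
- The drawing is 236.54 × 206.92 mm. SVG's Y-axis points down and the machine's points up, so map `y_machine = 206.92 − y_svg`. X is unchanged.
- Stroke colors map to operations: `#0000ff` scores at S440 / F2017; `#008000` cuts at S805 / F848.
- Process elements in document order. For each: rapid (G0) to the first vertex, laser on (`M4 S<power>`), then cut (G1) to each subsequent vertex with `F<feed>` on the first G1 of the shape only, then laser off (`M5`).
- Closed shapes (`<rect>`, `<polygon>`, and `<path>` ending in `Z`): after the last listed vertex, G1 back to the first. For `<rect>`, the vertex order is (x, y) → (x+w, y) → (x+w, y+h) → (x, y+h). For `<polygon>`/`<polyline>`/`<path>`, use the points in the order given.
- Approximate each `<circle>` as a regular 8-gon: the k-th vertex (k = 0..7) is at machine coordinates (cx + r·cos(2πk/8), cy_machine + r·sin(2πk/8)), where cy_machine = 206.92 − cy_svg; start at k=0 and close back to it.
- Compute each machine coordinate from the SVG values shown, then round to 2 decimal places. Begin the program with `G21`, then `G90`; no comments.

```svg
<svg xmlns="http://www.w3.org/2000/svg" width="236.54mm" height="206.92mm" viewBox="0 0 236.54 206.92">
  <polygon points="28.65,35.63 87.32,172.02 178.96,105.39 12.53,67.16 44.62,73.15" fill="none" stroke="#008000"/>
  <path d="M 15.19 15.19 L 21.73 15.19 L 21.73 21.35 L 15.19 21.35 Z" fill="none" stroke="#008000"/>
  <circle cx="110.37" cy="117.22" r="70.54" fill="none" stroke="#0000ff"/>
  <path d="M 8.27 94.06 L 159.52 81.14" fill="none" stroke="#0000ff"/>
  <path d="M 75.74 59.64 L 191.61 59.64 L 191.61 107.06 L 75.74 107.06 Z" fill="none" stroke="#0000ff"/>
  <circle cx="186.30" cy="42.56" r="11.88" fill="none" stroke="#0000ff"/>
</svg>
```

1 u = 1 mm; y_m = 206.92 − y.

[1] `<polygon>` closed polygon, #008000→cut S805 F848: (28.65,171.29) → (87.32,34.90) → (178.96,101.53) → (12.53,139.76) → (44.62,133.77) → (28.65,171.29) (closed)

[2] `<path>` rectangle, #008000→cut S805 F848: (15.19,191.73) → (21.73,191.73) → (21.73,185.57) → (15.19,185.57) → (15.19,191.73) (closed)

[3] `<circle>` circle, #0000ff→score S440 F2017: (180.91,89.70) → (160.25,139.58) → (110.37,160.24) → (60.49,139.58) → (39.83,89.70) → (60.49,39.82) → (110.37,19.16) → (160.25,39.82) → (180.91,89.70) (closed)

[4] `<path>` line segment, #0000ff→score S440 F2017: (8.27,112.86) → (159.52,125.78)

[5] `<path>` rectangle, #0000ff→score S440 F2017: (75.74,147.28) → (191.61,147.28) → (191.61,99.86) → (75.74,99.86) → (75.74,147.28) (closed)

[6] `<circle>` circle, #0000ff→score S440 F2017: (198.18,164.36) → (194.70,172.76) → (186.30,176.24) → (177.90,172.76) → (174.42,164.36) → (177.90,155.96) → (186.30,152.48) → (194.70,155.96) → (198.18,164.36) (closed)

G21
G90
G0 X28.65 Y171.29
M4 S805
G1 X87.32 Y34.90 F848
G1 X178.96 Y101.53
G1 X12.53 Y139.76
G1 X44.62 Y133.77
G1 X28.65 Y171.29
M5
G0 X15.19 Y191.73
M4 S805
G1 X21.73 Y191.73 F848
G1 X21.73 Y185.57
G1 X15.19 Y185.57
G1 X15.19 Y191.73
M5
G0 X180.91 Y89.70
M4 S440
G1 X160.25 Y139.58 F2017
G1 X110.37 Y160.24
G1 X60.49 Y139.58
G1 X39.83 Y89.70
G1 X60.49 Y39.82
G1 X110.37 Y19.16
G1 X160.25 Y39.82
G1 X180.91 Y89.70
M5
G0 X8.27 Y112.86
M4 S440
G1 X159.52 Y125.78 F2017
M5
G0 X75.74 Y147.28
M4 S440
G1 X191.61 Y147.28 F2017
G1 X191.61 Y99.86
G1 X75.74 Y99.86
G1 X75.74 Y147.28
M5
G0 X198.18 Y164.36
M4 S440
G1 X194.70 Y172.76 F2017
G1 X186.30 Y176.24
G1 X177.90 Y172.76
G1 X174.42 Y164.36
G1 X177.90 Y155.96
G1 X186.30 Y152.48
G1 X194.70 Y155.96
G1 X198.18 Y164.36
M5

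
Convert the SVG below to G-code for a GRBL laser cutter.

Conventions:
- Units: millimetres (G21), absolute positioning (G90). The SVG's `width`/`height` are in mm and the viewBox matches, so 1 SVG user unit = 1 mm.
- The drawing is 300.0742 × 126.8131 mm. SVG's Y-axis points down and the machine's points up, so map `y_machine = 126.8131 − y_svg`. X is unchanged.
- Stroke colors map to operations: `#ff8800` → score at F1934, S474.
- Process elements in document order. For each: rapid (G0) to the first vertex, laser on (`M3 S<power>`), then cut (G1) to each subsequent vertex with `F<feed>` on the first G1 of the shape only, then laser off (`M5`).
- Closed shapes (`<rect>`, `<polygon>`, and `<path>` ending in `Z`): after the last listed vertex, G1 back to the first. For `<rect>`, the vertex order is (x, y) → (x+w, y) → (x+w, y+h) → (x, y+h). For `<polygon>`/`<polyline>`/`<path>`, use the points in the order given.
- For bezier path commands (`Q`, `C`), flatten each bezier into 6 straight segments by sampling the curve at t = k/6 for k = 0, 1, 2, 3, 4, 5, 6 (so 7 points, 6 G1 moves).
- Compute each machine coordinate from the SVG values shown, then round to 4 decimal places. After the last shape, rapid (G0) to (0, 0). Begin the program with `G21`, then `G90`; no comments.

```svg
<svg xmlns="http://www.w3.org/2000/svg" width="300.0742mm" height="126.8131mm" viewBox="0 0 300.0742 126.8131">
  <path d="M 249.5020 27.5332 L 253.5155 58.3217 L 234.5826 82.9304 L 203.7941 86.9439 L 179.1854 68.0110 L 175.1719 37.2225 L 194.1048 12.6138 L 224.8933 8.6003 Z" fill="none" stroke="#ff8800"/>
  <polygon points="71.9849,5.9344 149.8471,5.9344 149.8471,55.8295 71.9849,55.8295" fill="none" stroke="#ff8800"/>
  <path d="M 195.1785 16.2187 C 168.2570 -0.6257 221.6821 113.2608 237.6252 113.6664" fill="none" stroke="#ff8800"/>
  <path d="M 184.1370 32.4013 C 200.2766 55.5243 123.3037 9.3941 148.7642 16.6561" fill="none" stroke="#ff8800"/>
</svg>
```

Since the viewBox matches the mm dimensions, user units are millimetres directly. The only transform is the Y-flip y_m = 126.8131 − y_svg.

Shape 1 is a regular polygon drawn with `<path>`. Its stroke #ff8800 means score at S474, F1934. After flipping Y the toolpath is (249.5020,99.2799) → (253.5155,68.4914) → (234.5826,43.8827) → (203.7941,39.8692) → (179.1854,58.8021) → (175.1719,89.5906) → (194.1048,114.1993) → (224.8933,118.2128) → (249.5020,99.2799), returning to the start.

Shape 2 is a rectangle drawn with `<polygon>`. Its stroke #ff8800 means score at S474, F1934. After flipping Y the toolpath is (71.9849,120.8787) → (149.8471,120.8787) → (149.8471,70.9836) → (71.9849,70.9836) → (71.9849,120.8787), returning to the start.

Shape 3 is a cubic bezier drawn with `<path>`. Its stroke #ff8800 means score at S474, F1934. After flipping Y the toolpath is (195.1785,110.5944) → (187.8678,109.2530) → (190.6752,92.9067) → (200.3276,68.3393) → (213.5521,42.3344) → (227.0757,21.6756) → (237.6252,13.1467).

Shape 4 is a cubic bezier drawn with `<path>`. Its stroke #ff8800 means score at S474, F1934. After flipping Y the toolpath is (184.1370,94.4118) → (185.3527,88.0536) → (176.4815,89.8308) → (162.9553,96.3365) → (150.2057,104.1640) → (143.6648,109.9065) → (148.7642,110.1570).

G21
G90
G0 X249.5020 Y99.2799
M3 S474
G1 X253.5155 Y68.4914 F1934
G1 X234.5826 Y43.8827
G1 X203.7941 Y39.8692
G1 X179.1854 Y58.8021
G1 X175.1719 Y89.5906
G1 X194.1048 Y114.1993
G1 X224.8933 Y118.2128
G1 X249.5020 Y99.2799
M5
G0 X71.9849 Y120.8787
M3 S474
G1 X149.8471 Y120.8787 F1934
G1 X149.8471 Y70.9836
G1 X71.9849 Y70.9836
G1 X71.9849 Y120.8787
M5
G0 X195.1785 Y110.5944
M3 S474
G1 X187.8678 Y109.2530 F1934
G1 X190.6752 Y92.9067
G1 X200.3276 Y68.3393
G1 X213.5521 Y42.3344
G1 X227.0757 Y21.6756
G1 X237.6252 Y13.1467
M5
G0 X184.1370 Y94.4118
M3 S474
G1 X185.3527 Y88.0536 F1934
G1 X176.4815 Y89.8308
G1 X162.9553 Y96.3365
G1 X150.2057 Y104.1640
G1 X143.6648 Y109.9065
G1 X148.7642 Y110.1570
M5
G0 X0.0000 Y0.0000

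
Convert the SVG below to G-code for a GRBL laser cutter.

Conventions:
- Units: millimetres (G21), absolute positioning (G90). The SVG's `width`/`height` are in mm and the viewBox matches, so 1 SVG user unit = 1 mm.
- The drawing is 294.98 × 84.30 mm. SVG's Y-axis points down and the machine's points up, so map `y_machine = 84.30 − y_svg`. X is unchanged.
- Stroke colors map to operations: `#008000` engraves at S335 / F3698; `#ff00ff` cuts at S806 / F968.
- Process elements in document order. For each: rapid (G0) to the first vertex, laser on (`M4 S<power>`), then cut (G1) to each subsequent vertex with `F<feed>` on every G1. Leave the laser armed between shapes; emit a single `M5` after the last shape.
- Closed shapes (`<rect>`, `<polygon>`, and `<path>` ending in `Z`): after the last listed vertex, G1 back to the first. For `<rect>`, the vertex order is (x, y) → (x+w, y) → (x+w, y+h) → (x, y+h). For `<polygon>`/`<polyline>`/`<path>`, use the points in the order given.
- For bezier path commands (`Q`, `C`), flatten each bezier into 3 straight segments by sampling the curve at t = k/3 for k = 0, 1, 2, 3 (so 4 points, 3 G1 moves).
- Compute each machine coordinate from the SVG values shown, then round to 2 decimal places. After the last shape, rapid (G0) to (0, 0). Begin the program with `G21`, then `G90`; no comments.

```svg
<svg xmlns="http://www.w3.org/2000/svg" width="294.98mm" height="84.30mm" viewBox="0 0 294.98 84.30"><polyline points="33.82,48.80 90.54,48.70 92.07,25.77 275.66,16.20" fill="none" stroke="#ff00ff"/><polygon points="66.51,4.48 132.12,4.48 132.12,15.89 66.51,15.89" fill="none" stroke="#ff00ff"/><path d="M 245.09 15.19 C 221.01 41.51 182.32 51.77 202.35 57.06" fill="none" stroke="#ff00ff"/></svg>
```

G21
G90
G0 X33.82 Y35.50
M4 S806
G1 X90.54 Y35.60 F968
G1 X92.07 Y58.53 F968
G1 X275.66 Y68.10 F968
G0 X66.51 Y79.82
M4 S806
G1 X132.12 Y79.82 F968
G1 X132.12 Y68.41 F968
G1 X66.51 Y68.41 F968
G1 X66.51 Y79.82 F968
G0 X245.09 Y69.11
M4 S806
G1 X218.86 Y47.73 F968
G1 X199.18 Y34.60 F968
G1 X202.35 Y27.24 F968
M5
G0 X0.00 Y0.00

1 u = 1 mm; y_m = 84.30 − y.

[1] `<polyline>` open polyline, #ff00ff→cut S806 F968: (33.82,35.50) → (90.54,35.60) → (92.07,58.53) → (275.66,68.10)

[2] `<polygon>` rectangle, #ff00ff→cut S806 F968: (66.51,79.82) → (132.12,79.82) → (132.12,68.41) → (66.51,68.41) → (66.51,79.82) (closed)

[3] `<path>` cubic bezier, #ff00ff→cut S806 F968: (245.09,69.11) → (218.86,47.73) → (199.18,34.60) → (202.35,27.24)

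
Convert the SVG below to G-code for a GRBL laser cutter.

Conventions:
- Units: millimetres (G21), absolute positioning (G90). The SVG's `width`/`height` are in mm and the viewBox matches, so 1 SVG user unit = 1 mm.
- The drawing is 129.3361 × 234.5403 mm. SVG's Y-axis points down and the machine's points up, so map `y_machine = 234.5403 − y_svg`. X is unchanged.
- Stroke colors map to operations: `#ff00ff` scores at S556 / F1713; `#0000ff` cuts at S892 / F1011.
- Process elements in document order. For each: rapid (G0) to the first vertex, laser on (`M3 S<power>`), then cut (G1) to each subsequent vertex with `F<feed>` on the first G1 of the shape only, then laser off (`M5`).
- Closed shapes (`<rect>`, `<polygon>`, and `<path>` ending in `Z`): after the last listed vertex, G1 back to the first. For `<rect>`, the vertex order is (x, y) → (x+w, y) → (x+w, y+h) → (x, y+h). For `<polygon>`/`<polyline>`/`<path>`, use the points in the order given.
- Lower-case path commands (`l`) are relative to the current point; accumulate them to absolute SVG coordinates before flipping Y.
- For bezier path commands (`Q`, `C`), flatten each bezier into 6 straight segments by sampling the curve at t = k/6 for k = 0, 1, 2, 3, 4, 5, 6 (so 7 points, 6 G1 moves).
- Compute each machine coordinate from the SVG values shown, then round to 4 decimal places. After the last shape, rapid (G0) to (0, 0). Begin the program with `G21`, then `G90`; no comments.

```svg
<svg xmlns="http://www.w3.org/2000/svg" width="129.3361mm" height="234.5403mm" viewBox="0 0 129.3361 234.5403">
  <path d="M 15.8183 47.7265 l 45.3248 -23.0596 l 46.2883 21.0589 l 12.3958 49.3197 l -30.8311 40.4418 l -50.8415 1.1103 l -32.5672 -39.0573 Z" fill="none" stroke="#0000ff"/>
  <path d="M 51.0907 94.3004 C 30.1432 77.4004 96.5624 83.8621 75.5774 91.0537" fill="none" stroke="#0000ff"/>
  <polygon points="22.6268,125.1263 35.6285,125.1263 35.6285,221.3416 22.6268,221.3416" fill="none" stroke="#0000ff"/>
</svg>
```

G21
G90
G0 X15.8183 Y186.8138
M3 S892
G1 X61.1431 Y209.8734 F1011
G1 X107.4314 Y188.8145
G1 X119.8272 Y139.4948
G1 X88.9961 Y99.0530
G1 X38.1546 Y97.9427
G1 X5.5874 Y137.0000
G1 X15.8183 Y186.8138
M5
G0 X51.0907 Y140.2399
M3 S892
G1 X47.0884 Y146.8479 F1011
G1 X52.7924 Y150.1909
G1 X63.3481 Y150.8976
G1 X73.9007 Y149.5967
G1 X79.5953 Y146.9168
G1 X75.5774 Y143.4866
M5
G0 X22.6268 Y109.4140
M3 S892
G1 X35.6285 Y109.4140 F1011
G1 X35.6285 Y13.1987
G1 X22.6268 Y13.1987
G1 X22.6268 Y109.4140
M5
G0 X0.0000 Y0.0000

1 u = 1 mm; y_m = 234.5403 − y.

[1] `<path>` regular polygon, #0000ff→cut S892 F1011: (15.8183,186.8138) → (61.1431,209.8734) → (107.4314,188.8145) → (119.8272,139.4948) → (88.9961,99.0530) → (38.1546,97.9427) → (5.5874,137.0000) → (15.8183,186.8138) (closed)

[2] `<path>` cubic bezier, #0000ff→cut S892 F1011: (51.0907,140.2399) → (47.0884,146.8479) → (52.7924,150.1909) → (63.3481,150.8976) → (73.9007,149.5967) → (79.5953,146.9168) → (75.5774,143.4866)

[3] `<polygon>` rectangle, #0000ff→cut S892 F1011: (22.6268,109.4140) → (35.6285,109.4140) → (35.6285,13.1987) → (22.6268,13.1987) → (22.6268,109.4140) (closed)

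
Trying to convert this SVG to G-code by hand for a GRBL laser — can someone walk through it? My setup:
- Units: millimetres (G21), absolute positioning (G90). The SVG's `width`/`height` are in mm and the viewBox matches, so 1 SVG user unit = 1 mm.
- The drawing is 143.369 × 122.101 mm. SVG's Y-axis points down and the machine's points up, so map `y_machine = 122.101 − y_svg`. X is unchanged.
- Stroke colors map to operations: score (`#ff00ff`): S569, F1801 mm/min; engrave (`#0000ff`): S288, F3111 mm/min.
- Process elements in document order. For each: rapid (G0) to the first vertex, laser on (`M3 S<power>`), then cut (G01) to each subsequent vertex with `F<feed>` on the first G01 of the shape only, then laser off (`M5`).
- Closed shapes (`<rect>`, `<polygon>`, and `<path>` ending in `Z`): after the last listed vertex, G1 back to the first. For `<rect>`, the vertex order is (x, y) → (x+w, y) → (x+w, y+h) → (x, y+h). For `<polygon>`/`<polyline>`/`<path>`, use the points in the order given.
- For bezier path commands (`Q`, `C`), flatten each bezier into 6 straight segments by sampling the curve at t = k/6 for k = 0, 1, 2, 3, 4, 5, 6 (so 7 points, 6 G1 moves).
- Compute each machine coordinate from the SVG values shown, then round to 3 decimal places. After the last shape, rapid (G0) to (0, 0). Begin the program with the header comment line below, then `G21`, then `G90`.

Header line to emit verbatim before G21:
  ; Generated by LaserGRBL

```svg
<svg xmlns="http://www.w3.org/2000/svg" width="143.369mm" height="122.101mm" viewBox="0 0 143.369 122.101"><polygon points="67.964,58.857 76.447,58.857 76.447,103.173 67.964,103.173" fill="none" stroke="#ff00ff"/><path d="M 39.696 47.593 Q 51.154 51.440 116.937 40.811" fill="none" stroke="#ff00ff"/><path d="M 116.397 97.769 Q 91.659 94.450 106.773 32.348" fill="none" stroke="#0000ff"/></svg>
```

; Generated by LaserGRBL
G21
G90
G0 X67.964 Y63.244
M3 S569
G01 X76.447 Y63.244 F1801
G01 X76.447 Y18.928
G01 X67.964 Y18.928
G01 X67.964 Y63.244
M5
G0 X39.696 Y74.508
M3 S569
G01 X45.024 Y73.628 F1801
G01 X53.371 Y73.552
G01 X64.735 Y74.280
G01 X79.118 Y75.812
G01 X96.518 Y78.149
G01 X116.937 Y81.290
M5
G0 X116.397 Y24.332
M3 S288
G01 X109.258 Y27.071 F3111
G01 X104.333 Y33.076
G01 X101.622 Y42.347
G01 X101.125 Y54.883
G01 X102.842 Y70.685
G01 X106.773 Y89.753
M5
G0 X0.000 Y0.000

Since the viewBox matches the mm dimensions, user units are millimetres directly. The only transform is the Y-flip y_m = 122.101 − y_svg.

Shape 1 is a rectangle drawn with `<polygon>`. Its stroke #ff00ff means score at S569, F1801. After flipping Y the toolpath is (67.964,63.244) → (76.447,63.244) → (76.447,18.928) → (67.964,18.928) → (67.964,63.244), returning to the start.

Shape 2 is a quadratic bezier drawn with `<path>`. Its stroke #ff00ff means score at S569, F1801. After flipping Y the toolpath is (39.696,74.508) → (45.024,73.628) → (53.371,73.552) → (64.735,74.280) → (79.118,75.812) → (96.518,78.149) → (116.937,81.290).

Shape 3 is a quadratic bezier drawn with `<path>`. Its stroke #0000ff means engrave at S288, F3111. After flipping Y the toolpath is (116.397,24.332) → (109.258,27.071) → (104.333,33.076) → (101.622,42.347) → (101.125,54.883) → (102.842,70.685) → (106.773,89.753).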